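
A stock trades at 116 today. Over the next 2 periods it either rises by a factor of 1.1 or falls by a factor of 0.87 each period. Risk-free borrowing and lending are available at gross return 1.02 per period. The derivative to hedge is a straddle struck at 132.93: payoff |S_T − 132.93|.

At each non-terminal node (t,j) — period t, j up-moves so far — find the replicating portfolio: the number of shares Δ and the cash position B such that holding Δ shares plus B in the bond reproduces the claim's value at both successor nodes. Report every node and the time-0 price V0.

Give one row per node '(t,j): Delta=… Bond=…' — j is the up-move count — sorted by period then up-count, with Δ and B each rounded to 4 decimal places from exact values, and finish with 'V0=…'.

No-arbitrage ⇒ martingale measure with p* = (R−d)/(u−d) = 0.6522.
At expiry t=2: V(2,0)=45.1296, V(2,1)=21.9180, V(2,2)=7.4300
(1,0): S=100.9200. Δ = (V_up−V_dn)/(S_up−S_dn) = (21.9180−45.1296)/(111.0120−87.8004) = -1.0000. V = [p*·21.9180 + (1−p*)·45.1296]/1.02 = 29.4035. B = V − Δ·S = 130.3235.
(1,1): S=127.6000. Δ = (V_up−V_dn)/(S_up−S_dn) = (7.4300−21.9180)/(140.3600−111.0120) = -0.4937. V = [p*·7.4300 + (1−p*)·21.9180]/1.02 = 12.2248. B = V − Δ·S = 75.2161.
(0,0): S=116.0000. Δ = (V_up−V_dn)/(S_up−S_dn) = (12.2248−29.4035)/(127.6000−100.9200) = -0.6439. V = [p*·12.2248 + (1−p*)·29.4035]/1.02 = 17.8432. B = V − Δ·S = 92.5332.
Each (Δ,B) replicates both successor values, so the strategy is self-financing and V0 is arbitrage-free.

(0,0): Delta=-0.6439 Bond=92.5332
(1,0): Delta=-1.0000 Bond=130.3235
(1,1): Delta=-0.4937 Bond=75.2161
V0=17.8432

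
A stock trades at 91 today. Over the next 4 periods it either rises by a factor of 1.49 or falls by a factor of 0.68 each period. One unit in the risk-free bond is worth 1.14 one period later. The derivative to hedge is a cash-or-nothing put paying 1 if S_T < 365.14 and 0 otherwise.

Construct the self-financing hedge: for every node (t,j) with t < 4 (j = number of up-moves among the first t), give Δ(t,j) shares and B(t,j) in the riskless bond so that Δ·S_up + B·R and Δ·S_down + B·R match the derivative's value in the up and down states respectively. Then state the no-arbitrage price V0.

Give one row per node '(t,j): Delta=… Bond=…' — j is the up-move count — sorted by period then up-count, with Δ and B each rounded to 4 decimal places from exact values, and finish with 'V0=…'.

Under the risk-neutral measure, an up-move has probability p* = (R−d)/(u−d) = 0.5679 and values discount at R = 1.14.
Terminal payoffs: V(4,0)=1.0000, V(4,1)=1.0000, V(4,2)=1.0000, V(4,3)=1.0000, V(4,4)=0.0000
(3,0): S=28.6133. Δ = (V_up−V_dn)/(S_up−S_dn) = (1.0000−1.0000)/(42.6338−19.4571) = 0.0000. V = [p*·1.0000 + (1−p*)·1.0000]/1.14 = 0.8772. B = V − Δ·S = 0.8772.
(3,1): S=62.6968. Δ = (V_up−V_dn)/(S_up−S_dn) = (1.0000−1.0000)/(93.4183−42.6338) = 0.0000. V = [p*·1.0000 + (1−p*)·1.0000]/1.14 = 0.8772. B = V − Δ·S = 0.8772.
(3,2): S=137.3798. Δ = (V_up−V_dn)/(S_up−S_dn) = (1.0000−1.0000)/(204.6959−93.4183) = 0.0000. V = [p*·1.0000 + (1−p*)·1.0000]/1.14 = 0.8772. B = V − Δ·S = 0.8772.
(3,3): S=301.0234. Δ = (V_up−V_dn)/(S_up−S_dn) = (0.0000−1.0000)/(448.5248−204.6959) = -0.0041. V = [p*·0.0000 + (1−p*)·1.0000]/1.14 = 0.3790. B = V − Δ·S = 1.6136.
(2,0): S=42.0784. Δ = (V_up−V_dn)/(S_up−S_dn) = (0.8772−0.8772)/(62.6968−28.6133) = 0.0000. V = [p*·0.8772 + (1−p*)·0.8772]/1.14 = 0.7695. B = V − Δ·S = 0.7695.
(2,1): S=92.2012. Δ = (V_up−V_dn)/(S_up−S_dn) = (0.8772−0.8772)/(137.3798−62.6968) = 0.0000. V = [p*·0.8772 + (1−p*)·0.8772]/1.14 = 0.7695. B = V − Δ·S = 0.7695.
(2,2): S=202.0291. Δ = (V_up−V_dn)/(S_up−S_dn) = (0.3790−0.8772)/(301.0234−137.3798) = -0.0030. V = [p*·0.3790 + (1−p*)·0.8772]/1.14 = 0.5213. B = V − Δ·S = 1.1363.
(1,0): S=61.8800. Δ = (V_up−V_dn)/(S_up−S_dn) = (0.7695−0.7695)/(92.2012−42.0784) = 0.0000. V = [p*·0.7695 + (1−p*)·0.7695]/1.14 = 0.6750. B = V − Δ·S = 0.6750.
(1,1): S=135.5900. Δ = (V_up−V_dn)/(S_up−S_dn) = (0.5213−0.7695)/(202.0291−92.2012) = -0.0023. V = [p*·0.5213 + (1−p*)·0.7695]/1.14 = 0.5513. B = V − Δ·S = 0.8577.
(0,0): S=91.0000. Δ = (V_up−V_dn)/(S_up−S_dn) = (0.5513−0.6750)/(135.5900−61.8800) = -0.0017. V = [p*·0.5513 + (1−p*)·0.6750]/1.14 = 0.5305. B = V − Δ·S = 0.6831.
The time-0 hedge costs 0.5305, which is the no-arbitrage price.

(0,0): Delta=-0.0017 Bond=0.6831
(1,0): Delta=0.0000 Bond=0.6750
(1,1): Delta=-0.0023 Bond=0.8577
(2,0): Delta=0.0000 Bond=0.7695
(2,1): Delta=0.0000 Bond=0.7695
(2,2): Delta=-0.0030 Bond=1.1363
(3,0): Delta=0.0000 Bond=0.8772
(3,1): Delta=0.0000 Bond=0.8772
(3,2): Delta=0.0000 Bond=0.8772
(3,3): Delta=-0.0041 Bond=1.6136
V0=0.5305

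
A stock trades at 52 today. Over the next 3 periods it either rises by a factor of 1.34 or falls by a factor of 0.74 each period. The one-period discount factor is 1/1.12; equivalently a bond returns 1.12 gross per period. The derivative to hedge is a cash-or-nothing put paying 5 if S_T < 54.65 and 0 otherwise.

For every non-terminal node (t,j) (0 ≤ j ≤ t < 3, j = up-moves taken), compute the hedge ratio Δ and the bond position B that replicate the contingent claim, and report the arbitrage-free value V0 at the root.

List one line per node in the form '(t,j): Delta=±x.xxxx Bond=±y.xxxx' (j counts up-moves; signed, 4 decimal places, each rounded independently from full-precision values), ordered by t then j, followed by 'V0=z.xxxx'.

Under the risk-neutral measure, an up-move has probability p* = (R−d)/(u−d) = 0.6333 and values discount at R = 1.12.
Payoff layer (t=3): V(3,0)=5.0000, V(3,1)=5.0000, V(3,2)=0.0000, V(3,3)=0.0000
  t=2,j=0: stock 28.4752 → up 38.1568 (V=5.0000), down 21.0716 (V=5.0000). Price 4.4643; hedge Δ=0.0000, bond B=4.4643.
  t=2,j=1: stock 51.5632 → up 69.0947 (V=0.0000), down 38.1568 (V=5.0000). Price 1.6369; hedge Δ=-0.1616, bond B=9.9702.
  t=2,j=2: stock 93.3712 → up 125.1174 (V=0.0000), down 69.0947 (V=0.0000). Price 0.0000; hedge Δ=0.0000, bond B=0.0000.
  t=1,j=0: stock 38.4800 → up 51.5632 (V=1.6369), down 28.4752 (V=4.4643). Price 2.3872; hedge Δ=-0.1225, bond B=7.0995.
  t=1,j=1: stock 69.6800 → up 93.3712 (V=0.0000), down 51.5632 (V=1.6369). Price 0.5359; hedge Δ=-0.0392, bond B=3.2641.
  t=0,j=0: stock 52.0000 → up 69.6800 (V=0.5359), down 38.4800 (V=2.3872). Price 1.0845; hedge Δ=-0.0593, bond B=4.1700.
Check: Δ(0,0)·S0 + B(0,0) = 1.0845 = V0.

(0,0): Delta=-0.0593 Bond=4.1700
(1,0): Delta=-0.1225 Bond=7.0995
(1,1): Delta=-0.0392 Bond=3.2641
(2,0): Delta=0.0000 Bond=4.4643
(2,1): Delta=-0.1616 Bond=9.9702
(2,2): Delta=0.0000 Bond=0.0000
V0=1.0845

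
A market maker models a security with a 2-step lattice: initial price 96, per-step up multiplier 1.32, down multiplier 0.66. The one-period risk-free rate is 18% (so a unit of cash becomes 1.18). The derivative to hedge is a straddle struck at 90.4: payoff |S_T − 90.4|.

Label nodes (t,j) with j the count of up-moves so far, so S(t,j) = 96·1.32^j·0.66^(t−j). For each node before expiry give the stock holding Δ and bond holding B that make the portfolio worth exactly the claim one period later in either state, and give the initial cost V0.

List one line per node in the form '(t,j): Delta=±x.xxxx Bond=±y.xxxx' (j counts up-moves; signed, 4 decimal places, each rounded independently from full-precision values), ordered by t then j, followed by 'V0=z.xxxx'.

Risk-neutral probability p* = (R−d)/(u−d) = (1.18−0.66)/(1.32−0.66) = 0.7879.
At expiry t=2: V(2,0)=48.5824, V(2,1)=6.7648, V(2,2)=76.8704
  t=1,j=0: stock 63.3600 → up 83.6352 (V=6.7648), down 41.8176 (V=48.5824). Price 13.2502; hedge Δ=-1.0000, bond B=76.6102.
  t=1,j=1: stock 126.7200 → up 167.2704 (V=76.8704), down 83.6352 (V=6.7648). Price 52.5420; hedge Δ=0.8382, bond B=-53.6786.
  t=0,j=0: stock 96.0000 → up 126.7200 (V=52.5420), down 63.3600 (V=13.2502). Price 37.4638; hedge Δ=0.6201, bond B=-22.0692.
Each (Δ,B) replicates both successor values, so the strategy is self-financing and V0 is arbitrage-free.

(0,0): Delta=0.6201 Bond=-22.0692
(1,0): Delta=-1.0000 Bond=76.6102
(1,1): Delta=0.8382 Bond=-53.6786
V0=37.4638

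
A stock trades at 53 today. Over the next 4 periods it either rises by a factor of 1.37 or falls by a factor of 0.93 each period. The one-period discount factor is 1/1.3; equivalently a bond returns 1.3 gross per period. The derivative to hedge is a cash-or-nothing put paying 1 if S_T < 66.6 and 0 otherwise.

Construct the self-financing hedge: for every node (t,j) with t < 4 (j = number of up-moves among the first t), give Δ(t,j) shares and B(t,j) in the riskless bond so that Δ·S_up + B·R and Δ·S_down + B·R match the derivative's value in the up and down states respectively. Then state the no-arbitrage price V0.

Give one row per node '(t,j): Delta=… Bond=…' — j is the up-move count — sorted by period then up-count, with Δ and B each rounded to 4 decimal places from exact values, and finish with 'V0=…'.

Under the risk-neutral measure, an up-move has probability p* = (R−d)/(u−d) = 0.8409 and values discount at R = 1.3.
At expiry t=4: V(4,0)=1.0000, V(4,1)=1.0000, V(4,2)=0.0000, V(4,3)=0.0000, V(4,4)=0.0000
  t=3,j=0: stock 42.6309 → up 58.4044 (V=1.0000), down 39.6468 (V=1.0000). Price 0.7692; hedge Δ=0.0000, bond B=0.7692.
  t=3,j=1: stock 62.8004 → up 86.0365 (V=0.0000), down 58.4044 (V=1.0000). Price 0.1224; hedge Δ=-0.0362, bond B=2.3951.
  t=3,j=2: stock 92.5124 → up 126.7420 (V=0.0000), down 86.0365 (V=0.0000). Price 0.0000; hedge Δ=0.0000, bond B=0.0000.
  t=3,j=3: stock 136.2817 → up 186.7059 (V=0.0000), down 126.7420 (V=0.0000). Price 0.0000; hedge Δ=0.0000, bond B=0.0000.
  t=2,j=0: stock 45.8397 → up 62.8004 (V=0.1224), down 42.6309 (V=0.7692). Price 0.1733; hedge Δ=-0.0321, bond B=1.6434.
  t=2,j=1: stock 67.5273 → up 92.5124 (V=0.0000), down 62.8004 (V=0.1224). Price 0.0150; hedge Δ=-0.0041, bond B=0.2931.
  t=2,j=2: stock 99.4757 → up 136.2817 (V=0.0000), down 92.5124 (V=0.0000). Price 0.0000; hedge Δ=0.0000, bond B=0.0000.
  t=1,j=0: stock 49.2900 → up 67.5273 (V=0.0150), down 45.8397 (V=0.1733). Price 0.0309; hedge Δ=-0.0073, bond B=0.3907.
  t=1,j=1: stock 72.6100 → up 99.4757 (V=0.0000), down 67.5273 (V=0.0150). Price 0.0018; hedge Δ=-0.0005, bond B=0.0359.
  t=0,j=0: stock 53.0000 → up 72.6100 (V=0.0018), down 49.2900 (V=0.0309). Price 0.0050; hedge Δ=-0.0012, bond B=0.0710.
Each (Δ,B) replicates both successor values, so the strategy is self-financing and V0 is arbitrage-free.

(0,0): Delta=-0.0012 Bond=0.0710
(1,0): Delta=-0.0073 Bond=0.3907
(1,1): Delta=-0.0005 Bond=0.0359
(2,0): Delta=-0.0321 Bond=1.6434
(2,1): Delta=-0.0041 Bond=0.2931
(2,2): Delta=0.0000 Bond=0.0000
(3,0): Delta=0.0000 Bond=0.7692
(3,1): Delta=-0.0362 Bond=2.3951
(3,2): Delta=0.0000 Bond=0.0000
(3,3): Delta=0.0000 Bond=0.0000
V0=0.0050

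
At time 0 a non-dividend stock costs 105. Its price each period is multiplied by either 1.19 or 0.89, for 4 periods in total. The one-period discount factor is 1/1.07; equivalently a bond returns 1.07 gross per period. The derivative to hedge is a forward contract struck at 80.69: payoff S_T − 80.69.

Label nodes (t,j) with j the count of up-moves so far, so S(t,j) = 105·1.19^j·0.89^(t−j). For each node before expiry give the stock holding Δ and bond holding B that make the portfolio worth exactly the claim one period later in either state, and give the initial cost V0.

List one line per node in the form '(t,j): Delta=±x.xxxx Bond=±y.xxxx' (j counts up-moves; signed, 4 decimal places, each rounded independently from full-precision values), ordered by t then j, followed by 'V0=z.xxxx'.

(0,0): Delta=1.0000 Bond=-61.5580
(1,0): Delta=1.0000 Bond=-65.8671
(1,1): Delta=1.0000 Bond=-65.8671
(2,0): Delta=1.0000 Bond=-70.4778
(2,1): Delta=1.0000 Bond=-70.4778
(2,2): Delta=1.0000 Bond=-70.4778
(3,0): Delta=1.0000 Bond=-75.4112
(3,1): Delta=1.0000 Bond=-75.4112
(3,2): Delta=1.0000 Bond=-75.4112
(3,3): Delta=1.0000 Bond=-75.4112
V0=43.4420

Under the risk-neutral measure, an up-move has probability p* = (R−d)/(u−d) = 0.6000 and values discount at R = 1.07.
Terminal values V(4,·): V(4,0)=-14.8106, V(4,1)=7.3959, V(4,2)=37.0877, V(4,3)=76.7881, V(4,4)=129.8706
Node (3,0) S=74.0217: V=(p*·7.3959+(1−p*)·-14.8106)/1.07=-1.3895; Δ=(7.3959−-14.8106)/(88.0859−65.8794)=1.0000; B=V−Δ·S=-75.4112
Node (3,1) S=98.9729: V=(p*·37.0877+(1−p*)·7.3959)/1.07=23.5617; Δ=(37.0877−7.3959)/(117.7777−88.0859)=1.0000; B=V−Δ·S=-75.4112
Node (3,2) S=132.3345: V=(p*·76.7881+(1−p*)·37.0877)/1.07=56.9233; Δ=(76.7881−37.0877)/(157.4781−117.7777)=1.0000; B=V−Δ·S=-75.4112
Node (3,3) S=176.9417: V=(p*·129.8706+(1−p*)·76.7881)/1.07=101.5305; Δ=(129.8706−76.7881)/(210.5606−157.4781)=1.0000; B=V−Δ·S=-75.4112
Node (2,0) S=83.1705: V=(p*·23.5617+(1−p*)·-1.3895)/1.07=12.6927; Δ=(23.5617−-1.3895)/(98.9729−74.0217)=1.0000; B=V−Δ·S=-70.4778
Node (2,1) S=111.2055: V=(p*·56.9233+(1−p*)·23.5617)/1.07=40.7277; Δ=(56.9233−23.5617)/(132.3345−98.9729)=1.0000; B=V−Δ·S=-70.4778
Node (2,2) S=148.6905: V=(p*·101.5305+(1−p*)·56.9233)/1.07=78.2127; Δ=(101.5305−56.9233)/(176.9417−132.3345)=1.0000; B=V−Δ·S=-70.4778
Node (1,0) S=93.4500: V=(p*·40.7277+(1−p*)·12.6927)/1.07=27.5829; Δ=(40.7277−12.6927)/(111.2055−83.1705)=1.0000; B=V−Δ·S=-65.8671
Node (1,1) S=124.9500: V=(p*·78.2127+(1−p*)·40.7277)/1.07=59.0829; Δ=(78.2127−40.7277)/(148.6905−111.2055)=1.0000; B=V−Δ·S=-65.8671
Node (0,0) S=105.0000: V=(p*·59.0829+(1−p*)·27.5829)/1.07=43.4420; Δ=(59.0829−27.5829)/(124.9500−93.4500)=1.0000; B=V−Δ·S=-61.5580
Self-financing check: at every node Δ·S+B equals the discounted successor values.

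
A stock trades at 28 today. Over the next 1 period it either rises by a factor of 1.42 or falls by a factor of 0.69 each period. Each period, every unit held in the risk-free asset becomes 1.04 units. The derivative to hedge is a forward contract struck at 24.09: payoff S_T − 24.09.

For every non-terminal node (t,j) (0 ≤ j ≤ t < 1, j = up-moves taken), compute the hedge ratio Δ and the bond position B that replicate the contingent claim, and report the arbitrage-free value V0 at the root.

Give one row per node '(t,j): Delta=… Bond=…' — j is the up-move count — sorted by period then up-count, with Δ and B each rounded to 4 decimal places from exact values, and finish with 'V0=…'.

Risk-neutral probability p* = (R−d)/(u−d) = (1.04−0.69)/(1.42−0.69) = 0.4795.
At expiry t=1: V(1,0)=-4.7700, V(1,1)=15.6700
(0,0): S=28.0000. Δ = (V_up−V_dn)/(S_up−S_dn) = (15.6700−-4.7700)/(39.7600−19.3200) = 1.0000. V = [p*·15.6700 + (1−p*)·-4.7700]/1.04 = 4.8365. B = V − Δ·S = -23.1635.
Self-financing check: at every node Δ·S+B equals the discounted successor values.

(0,0): Delta=1.0000 Bond=-23.1635
V0=4.8365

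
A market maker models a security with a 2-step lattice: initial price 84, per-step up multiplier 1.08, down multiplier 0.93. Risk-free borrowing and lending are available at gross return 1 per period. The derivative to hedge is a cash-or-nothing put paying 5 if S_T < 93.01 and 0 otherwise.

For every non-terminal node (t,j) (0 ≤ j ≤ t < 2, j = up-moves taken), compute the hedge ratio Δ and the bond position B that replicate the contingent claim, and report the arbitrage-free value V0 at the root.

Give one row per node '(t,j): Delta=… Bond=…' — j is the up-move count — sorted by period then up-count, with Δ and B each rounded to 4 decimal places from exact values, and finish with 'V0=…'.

(0,0): Delta=-0.1852 Bond=19.4667
(1,0): Delta=0.0000 Bond=5.0000
(1,1): Delta=-0.3674 Bond=36.0000
V0=3.9111

No-arbitrage ⇒ martingale measure with p* = (R−d)/(u−d) = 0.4667.
Terminal payoffs: V(2,0)=5.0000, V(2,1)=5.0000, V(2,2)=0.0000
Node (1,0) S=78.1200: V=(p*·5.0000+(1−p*)·5.0000)/1=5.0000; Δ=(5.0000−5.0000)/(84.3696−72.6516)=0.0000; B=V−Δ·S=5.0000
Node (1,1) S=90.7200: V=(p*·0.0000+(1−p*)·5.0000)/1=2.6667; Δ=(0.0000−5.0000)/(97.9776−84.3696)=-0.3674; B=V−Δ·S=36.0000
Node (0,0) S=84.0000: V=(p*·2.6667+(1−p*)·5.0000)/1=3.9111; Δ=(2.6667−5.0000)/(90.7200−78.1200)=-0.1852; B=V−Δ·S=19.4667
The time-0 hedge costs 3.9111, which is the no-arbitrage price.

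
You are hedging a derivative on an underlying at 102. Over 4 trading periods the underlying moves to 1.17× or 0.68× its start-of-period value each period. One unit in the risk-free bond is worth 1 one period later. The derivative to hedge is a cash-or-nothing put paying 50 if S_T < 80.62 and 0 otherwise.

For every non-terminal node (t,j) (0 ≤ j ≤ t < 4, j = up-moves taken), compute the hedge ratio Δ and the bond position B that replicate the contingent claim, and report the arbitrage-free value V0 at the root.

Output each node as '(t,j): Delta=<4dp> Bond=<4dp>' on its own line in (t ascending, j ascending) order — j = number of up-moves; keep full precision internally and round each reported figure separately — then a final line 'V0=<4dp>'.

(0,0): Delta=-0.4441 Bond=66.8748
(1,0): Delta=-0.6274 Bond=79.5931
(1,1): Delta=-0.3875 Bond=60.1182
(2,0): Delta=0.0000 Bond=50.0000
(2,1): Delta=-0.8212 Bond=95.3145
(2,2): Delta=-0.2535 Bond=41.4202
(3,0): Delta=0.0000 Bond=50.0000
(3,1): Delta=0.0000 Bond=50.0000
(3,2): Delta=-1.0747 Bond=119.3878
(3,3): Delta=0.0000 Bond=0.0000
V0=21.5792

Since d<R<u, set p* = (R−d)/(u−d) = 0.6531; price each node as the discounted p*-expectation of its children.
At expiry t=4: V(4,0)=50.0000, V(4,1)=50.0000, V(4,2)=50.0000, V(4,3)=0.0000, V(4,4)=0.0000
  t=3,j=0: stock 32.0721 → up 37.5243 (V=50.0000), down 21.8090 (V=50.0000). Price 50.0000; hedge Δ=0.0000, bond B=50.0000.
  t=3,j=1: stock 55.1828 → up 64.5639 (V=50.0000), down 37.5243 (V=50.0000). Price 50.0000; hedge Δ=0.0000, bond B=50.0000.
  t=3,j=2: stock 94.9469 → up 111.0879 (V=0.0000), down 64.5639 (V=50.0000). Price 17.3469; hedge Δ=-1.0747, bond B=119.3878.
  t=3,j=3: stock 163.3645 → up 191.1365 (V=0.0000), down 111.0879 (V=0.0000). Price 0.0000; hedge Δ=0.0000, bond B=0.0000.
  t=2,j=0: stock 47.1648 → up 55.1828 (V=50.0000), down 32.0721 (V=50.0000). Price 50.0000; hedge Δ=0.0000, bond B=50.0000.
  t=2,j=1: stock 81.1512 → up 94.9469 (V=17.3469), down 55.1828 (V=50.0000). Price 28.6756; hedge Δ=-0.8212, bond B=95.3145.
  t=2,j=2: stock 139.6278 → up 163.3645 (V=0.0000), down 94.9469 (V=17.3469). Price 6.0183; hedge Δ=-0.2535, bond B=41.4202.
  t=1,j=0: stock 69.3600 → up 81.1512 (V=28.6756), down 47.1648 (V=50.0000). Price 36.0738; hedge Δ=-0.6274, bond B=79.5931.
  t=1,j=1: stock 119.3400 → up 139.6278 (V=6.0183), down 81.1512 (V=28.6756). Price 13.8790; hedge Δ=-0.3875, bond B=60.1182.
  t=0,j=0: stock 102.0000 → up 119.3400 (V=13.8790), down 69.3600 (V=36.0738). Price 21.5792; hedge Δ=-0.4441, bond B=66.8748.
Each (Δ,B) replicates both successor values, so the strategy is self-financing and V0 is arbitrage-free.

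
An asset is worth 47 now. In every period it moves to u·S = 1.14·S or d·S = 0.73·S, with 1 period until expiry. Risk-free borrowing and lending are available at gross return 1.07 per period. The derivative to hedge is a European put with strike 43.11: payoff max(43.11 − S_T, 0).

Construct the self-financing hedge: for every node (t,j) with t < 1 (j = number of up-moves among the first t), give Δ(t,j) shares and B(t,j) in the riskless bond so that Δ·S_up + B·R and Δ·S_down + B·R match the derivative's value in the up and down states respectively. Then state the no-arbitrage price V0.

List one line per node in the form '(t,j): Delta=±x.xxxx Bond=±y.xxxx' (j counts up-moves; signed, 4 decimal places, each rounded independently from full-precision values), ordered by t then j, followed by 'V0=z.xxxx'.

(0,0): Delta=-0.4567 Bond=22.8676
V0=1.4041

Risk-neutral probability p* = (R−d)/(u−d) = (1.07−0.73)/(1.14−0.73) = 0.8293.
At expiry t=1: V(1,0)=8.8000, V(1,1)=0.0000
Node (0,0) S=47.0000: V=(p*·0.0000+(1−p*)·8.8000)/1.07=1.4041; Δ=(0.0000−8.8000)/(53.5800−34.3100)=-0.4567; B=V−Δ·S=22.8676
Each (Δ,B) replicates both successor values, so the strategy is self-financing and V0 is arbitrage-free.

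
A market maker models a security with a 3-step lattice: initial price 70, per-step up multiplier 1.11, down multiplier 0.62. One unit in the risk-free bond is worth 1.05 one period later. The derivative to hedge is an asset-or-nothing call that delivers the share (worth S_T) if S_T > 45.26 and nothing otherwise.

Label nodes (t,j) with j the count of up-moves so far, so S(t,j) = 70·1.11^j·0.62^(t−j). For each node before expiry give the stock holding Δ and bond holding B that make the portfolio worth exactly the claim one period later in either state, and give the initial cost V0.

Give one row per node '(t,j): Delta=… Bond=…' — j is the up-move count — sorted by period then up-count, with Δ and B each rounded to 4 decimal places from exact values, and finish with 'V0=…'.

(0,0): Delta=1.1645 Bond=-12.5609
(1,0): Delta=2.1015 Bond=-53.8549
(1,1): Delta=1.0915 Bond=-7.5146
(2,0): Delta=0.0000 Bond=0.0000
(2,1): Delta=2.2653 Bond=-64.4380
(2,2): Delta=1.0000 Bond=0.0000
V0=68.9551

The replicating-portfolio and risk-neutral prices coincide; use p* = (1.05−0.62)/(1.11−0.62) = 0.8776 for the latter.
At expiry t=3: V(3,0)=0.0000, V(3,1)=0.0000, V(3,2)=53.4731, V(3,3)=95.7342
(2,0): S=26.9080. Δ = (V_up−V_dn)/(S_up−S_dn) = (0.0000−0.0000)/(29.8679−16.6830) = 0.0000. V = [p*·0.0000 + (1−p*)·0.0000]/1.05 = 0.0000. B = V − Δ·S = 0.0000.
(2,1): S=48.1740. Δ = (V_up−V_dn)/(S_up−S_dn) = (53.4731−0.0000)/(53.4731−29.8679) = 2.2653. V = [p*·53.4731 + (1−p*)·0.0000]/1.05 = 44.6909. B = V − Δ·S = -64.4380.
(2,2): S=86.2470. Δ = (V_up−V_dn)/(S_up−S_dn) = (95.7342−53.4731)/(95.7342−53.4731) = 1.0000. V = [p*·95.7342 + (1−p*)·53.4731]/1.05 = 86.2470. B = V − Δ·S = 0.0000.
(1,0): S=43.4000. Δ = (V_up−V_dn)/(S_up−S_dn) = (44.6909−0.0000)/(48.1740−26.9080) = 2.1015. V = [p*·44.6909 + (1−p*)·0.0000]/1.05 = 37.3510. B = V − Δ·S = -53.8549.
(1,1): S=77.7000. Δ = (V_up−V_dn)/(S_up−S_dn) = (86.2470−44.6909)/(86.2470−48.1740) = 1.0915. V = [p*·86.2470 + (1−p*)·44.6909]/1.05 = 77.2938. B = V − Δ·S = -7.5146.
(0,0): S=70.0000. Δ = (V_up−V_dn)/(S_up−S_dn) = (77.2938−37.3510)/(77.7000−43.4000) = 1.1645. V = [p*·77.2938 + (1−p*)·37.3510]/1.05 = 68.9551. B = V − Δ·S = -12.5609.
Self-financing check: at every node Δ·S+B equals the discounted successor values.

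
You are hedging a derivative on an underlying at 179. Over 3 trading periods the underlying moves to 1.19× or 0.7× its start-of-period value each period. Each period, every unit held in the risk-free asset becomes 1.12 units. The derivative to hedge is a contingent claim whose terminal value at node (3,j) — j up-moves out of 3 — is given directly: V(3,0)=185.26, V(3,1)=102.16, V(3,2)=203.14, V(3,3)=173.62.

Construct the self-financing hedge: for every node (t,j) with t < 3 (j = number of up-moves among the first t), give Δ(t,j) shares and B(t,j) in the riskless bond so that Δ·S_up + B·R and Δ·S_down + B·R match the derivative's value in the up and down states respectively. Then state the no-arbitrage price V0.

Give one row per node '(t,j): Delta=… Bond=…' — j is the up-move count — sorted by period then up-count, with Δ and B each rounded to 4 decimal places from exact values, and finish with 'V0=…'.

(0,0): Delta=0.0122 Bond=125.3608
(1,0): Delta=1.0861 Bond=5.8527
(1,1): Delta=-0.0930 Bond=162.8293
(2,0): Delta=-1.9336 Bond=271.4056
(2,1): Delta=1.3821 Bond=-37.5867
(2,2): Delta=-0.2377 Bond=219.0281
V0=127.5501

Under the risk-neutral measure, an up-move has probability p* = (R−d)/(u−d) = 0.8571 and values discount at R = 1.12.
Terminal values V(3,·): V(3,0)=185.2600, V(3,1)=102.1600, V(3,2)=203.1400, V(3,3)=173.6200
(2,0): S=87.7100. Δ = (V_up−V_dn)/(S_up−S_dn) = (102.1600−185.2600)/(104.3749−61.3970) = -1.9336. V = [p*·102.1600 + (1−p*)·185.2600]/1.12 = 101.8138. B = V − Δ·S = 271.4056.
(2,1): S=149.1070. Δ = (V_up−V_dn)/(S_up−S_dn) = (203.1400−102.1600)/(177.4373−104.3749) = 1.3821. V = [p*·203.1400 + (1−p*)·102.1600]/1.12 = 168.4949. B = V − Δ·S = -37.5867.
(2,2): S=253.4819. Δ = (V_up−V_dn)/(S_up−S_dn) = (173.6200−203.1400)/(301.6435−177.4373) = -0.2377. V = [p*·173.6200 + (1−p*)·203.1400]/1.12 = 158.7832. B = V − Δ·S = 219.0281.
(1,0): S=125.3000. Δ = (V_up−V_dn)/(S_up−S_dn) = (168.4949−101.8138)/(149.1070−87.7100) = 1.0861. V = [p*·168.4949 + (1−p*)·101.8138]/1.12 = 141.9366. B = V − Δ·S = 5.8527.
(1,1): S=213.0100. Δ = (V_up−V_dn)/(S_up−S_dn) = (158.7832−168.4949)/(253.4819−149.1070) = -0.0930. V = [p*·158.7832 + (1−p*)·168.4949]/1.12 = 143.0094. B = V − Δ·S = 162.8293.
(0,0): S=179.0000. Δ = (V_up−V_dn)/(S_up−S_dn) = (143.0094−141.9366)/(213.0100−125.3000) = 0.0122. V = [p*·143.0094 + (1−p*)·141.9366]/1.12 = 127.5501. B = V − Δ·S = 125.3608.
Root portfolio cost Δ·179+B reproduces V0=127.5501.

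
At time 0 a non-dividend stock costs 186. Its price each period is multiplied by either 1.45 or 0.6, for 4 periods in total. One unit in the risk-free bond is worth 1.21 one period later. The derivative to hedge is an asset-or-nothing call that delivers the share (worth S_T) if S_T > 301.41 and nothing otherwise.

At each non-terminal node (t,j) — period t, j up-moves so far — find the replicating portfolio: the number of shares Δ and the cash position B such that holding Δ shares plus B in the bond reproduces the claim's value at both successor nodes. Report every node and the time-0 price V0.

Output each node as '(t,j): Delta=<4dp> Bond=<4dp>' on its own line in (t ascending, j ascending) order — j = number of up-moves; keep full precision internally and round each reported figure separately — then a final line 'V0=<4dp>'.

Under the risk-neutral measure, an up-move has probability p* = (R−d)/(u−d) = 0.7176 and values discount at R = 1.21.
At expiry t=4: V(4,0)=0.0000, V(4,1)=0.0000, V(4,2)=0.0000, V(4,3)=340.2266, V(4,4)=822.2142
  t=3,j=0: stock 40.1760 → up 58.2552 (V=0.0000), down 24.1056 (V=0.0000). Price 0.0000; hedge Δ=0.0000, bond B=0.0000.
  t=3,j=1: stock 97.0920 → up 140.7834 (V=0.0000), down 58.2552 (V=0.0000). Price 0.0000; hedge Δ=0.0000, bond B=0.0000.
  t=3,j=2: stock 234.6390 → up 340.2265 (V=340.2266), down 140.7834 (V=0.0000). Price 201.7873; hedge Δ=1.7059, bond B=-198.4793.
  t=3,j=3: stock 567.0443 → up 822.2142 (V=822.2142), down 340.2266 (V=340.2266). Price 567.0443; hedge Δ=1.0000, bond B=0.0000.
  t=2,j=0: stock 66.9600 → up 97.0920 (V=0.0000), down 40.1760 (V=0.0000). Price 0.0000; hedge Δ=0.0000, bond B=0.0000.
  t=2,j=1: stock 161.8200 → up 234.6390 (V=201.7873), down 97.0920 (V=0.0000). Price 119.6794; hedge Δ=1.4670, bond B=-117.7174.
  t=2,j=2: stock 391.0650 → up 567.0443 (V=567.0443), down 234.6390 (V=201.7873). Price 383.3991; hedge Δ=1.0988, bond B=-46.3150.
  t=1,j=0: stock 111.6000 → up 161.8200 (V=119.6794), down 66.9600 (V=0.0000). Price 70.9814; hedge Δ=1.2616, bond B=-69.8178.
  t=1,j=1: stock 269.7000 → up 391.0650 (V=383.3991), down 161.8200 (V=119.6794). Price 255.3199; hedge Δ=1.1504, bond B=-54.9386.
  t=0,j=0: stock 186.0000 → up 269.7000 (V=255.3199), down 111.6000 (V=70.9814). Price 167.9929; hedge Δ=1.1660, bond B=-48.8759.
Each (Δ,B) replicates both successor values, so the strategy is self-financing and V0 is arbitrage-free.

(0,0): Delta=1.1660 Bond=-48.8759
(1,0): Delta=1.2616 Bond=-69.8178
(1,1): Delta=1.1504 Bond=-54.9386
(2,0): Delta=0.0000 Bond=0.0000
(2,1): Delta=1.4670 Bond=-117.7174
(2,2): Delta=1.0988 Bond=-46.3150
(3,0): Delta=0.0000 Bond=0.0000
(3,1): Delta=0.0000 Bond=0.0000
(3,2): Delta=1.7059 Bond=-198.4793
(3,3): Delta=1.0000 Bond=0.0000
V0=167.9929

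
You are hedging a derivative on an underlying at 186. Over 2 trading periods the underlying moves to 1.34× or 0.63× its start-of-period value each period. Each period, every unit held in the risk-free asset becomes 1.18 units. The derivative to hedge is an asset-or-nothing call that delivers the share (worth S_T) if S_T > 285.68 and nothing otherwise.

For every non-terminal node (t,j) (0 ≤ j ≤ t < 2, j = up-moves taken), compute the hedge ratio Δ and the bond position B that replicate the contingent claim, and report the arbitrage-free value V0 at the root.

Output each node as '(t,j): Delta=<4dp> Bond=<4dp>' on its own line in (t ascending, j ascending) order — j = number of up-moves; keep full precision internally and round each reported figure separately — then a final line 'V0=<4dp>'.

(0,0): Delta=1.6603 Bond=-164.8713
(1,0): Delta=0.0000 Bond=0.0000
(1,1): Delta=1.8873 Bond=-251.1440
V0=143.9353

No-arbitrage ⇒ martingale measure with p* = (R−d)/(u−d) = 0.7746.
Payoff layer (t=2): V(2,0)=0.0000, V(2,1)=0.0000, V(2,2)=333.9816
Node (1,0) S=117.1800: V=(p*·0.0000+(1−p*)·0.0000)/1.18=0.0000; Δ=(0.0000−0.0000)/(157.0212−73.8234)=0.0000; B=V−Δ·S=0.0000
Node (1,1) S=249.2400: V=(p*·333.9816+(1−p*)·0.0000)/1.18=219.2527; Δ=(333.9816−0.0000)/(333.9816−157.0212)=1.8873; B=V−Δ·S=-251.1440
Node (0,0) S=186.0000: V=(p*·219.2527+(1−p*)·0.0000)/1.18=143.9353; Δ=(219.2527−0.0000)/(249.2400−117.1800)=1.6603; B=V−Δ·S=-164.8713
Check: Δ(0,0)·S0 + B(0,0) = 143.9353 = V0.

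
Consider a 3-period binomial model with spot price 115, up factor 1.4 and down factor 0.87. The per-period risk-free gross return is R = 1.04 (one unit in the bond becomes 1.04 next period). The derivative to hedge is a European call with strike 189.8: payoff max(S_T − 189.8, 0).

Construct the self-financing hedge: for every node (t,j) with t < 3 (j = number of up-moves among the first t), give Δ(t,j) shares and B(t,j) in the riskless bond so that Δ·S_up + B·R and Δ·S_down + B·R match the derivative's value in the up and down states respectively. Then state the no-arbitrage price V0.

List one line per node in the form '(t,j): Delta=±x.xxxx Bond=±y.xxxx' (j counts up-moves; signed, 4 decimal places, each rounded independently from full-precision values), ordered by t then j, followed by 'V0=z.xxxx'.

The replicating-portfolio and risk-neutral prices coincide; use p* = (1.04−0.87)/(1.4−0.87) = 0.3208 for the latter.
Terminal payoffs: V(3,0)=0.0000, V(3,1)=0.0000, V(3,2)=6.2980, V(3,3)=125.7600
Node (2,0) S=87.0435: V=(p*·0.0000+(1−p*)·0.0000)/1.04=0.0000; Δ=(0.0000−0.0000)/(121.8609−75.7278)=0.0000; B=V−Δ·S=0.0000
Node (2,1) S=140.0700: V=(p*·6.2980+(1−p*)·0.0000)/1.04=1.9424; Δ=(6.2980−0.0000)/(196.0980−121.8609)=0.0848; B=V−Δ·S=-9.9406
Node (2,2) S=225.4000: V=(p*·125.7600+(1−p*)·6.2980)/1.04=42.9000; Δ=(125.7600−6.2980)/(315.5600−196.0980)=1.0000; B=V−Δ·S=-182.5000
Node (1,0) S=100.0500: V=(p*·1.9424+(1−p*)·0.0000)/1.04=0.5991; Δ=(1.9424−0.0000)/(140.0700−87.0435)=0.0366; B=V−Δ·S=-3.0659
Node (1,1) S=161.0000: V=(p*·42.9000+(1−p*)·1.9424)/1.04=14.4998; Δ=(42.9000−1.9424)/(225.4000−140.0700)=0.4800; B=V−Δ·S=-62.7787
Node (0,0) S=115.0000: V=(p*·14.4998+(1−p*)·0.5991)/1.04=4.8633; Δ=(14.4998−0.5991)/(161.0000−100.0500)=0.2281; B=V−Δ·S=-21.3645
The time-0 hedge costs 4.8633, which is the no-arbitrage price.

(0,0): Delta=0.2281 Bond=-21.3645
(1,0): Delta=0.0366 Bond=-3.0659
(1,1): Delta=0.4800 Bond=-62.7787
(2,0): Delta=0.0000 Bond=0.0000
(2,1): Delta=0.0848 Bond=-9.9406
(2,2): Delta=1.0000 Bond=-182.5000
V0=4.8633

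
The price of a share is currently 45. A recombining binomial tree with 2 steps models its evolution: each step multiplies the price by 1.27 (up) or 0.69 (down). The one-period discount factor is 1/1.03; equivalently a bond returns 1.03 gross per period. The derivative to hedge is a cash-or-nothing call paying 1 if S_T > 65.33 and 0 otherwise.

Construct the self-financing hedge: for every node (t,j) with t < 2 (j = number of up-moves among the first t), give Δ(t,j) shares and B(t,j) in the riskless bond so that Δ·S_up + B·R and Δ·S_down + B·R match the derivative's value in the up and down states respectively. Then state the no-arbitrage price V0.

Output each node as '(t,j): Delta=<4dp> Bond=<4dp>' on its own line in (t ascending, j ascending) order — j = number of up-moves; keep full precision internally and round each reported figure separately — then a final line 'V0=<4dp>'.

(0,0): Delta=0.0218 Bond=-0.6574
(1,0): Delta=0.0000 Bond=0.0000
(1,1): Delta=0.0302 Bond=-1.1550
V0=0.3239

No-arbitrage ⇒ martingale measure with p* = (R−d)/(u−d) = 0.5862.
Terminal values V(2,·): V(2,0)=0.0000, V(2,1)=0.0000, V(2,2)=1.0000
Node (1,0) S=31.0500: V=(p*·0.0000+(1−p*)·0.0000)/1.03=0.0000; Δ=(0.0000−0.0000)/(39.4335−21.4245)=0.0000; B=V−Δ·S=0.0000
Node (1,1) S=57.1500: V=(p*·1.0000+(1−p*)·0.0000)/1.03=0.5691; Δ=(1.0000−0.0000)/(72.5805−39.4335)=0.0302; B=V−Δ·S=-1.1550
Node (0,0) S=45.0000: V=(p*·0.5691+(1−p*)·0.0000)/1.03=0.3239; Δ=(0.5691−0.0000)/(57.1500−31.0500)=0.0218; B=V−Δ·S=-0.6574
Self-financing check: at every node Δ·S+B equals the discounted successor values.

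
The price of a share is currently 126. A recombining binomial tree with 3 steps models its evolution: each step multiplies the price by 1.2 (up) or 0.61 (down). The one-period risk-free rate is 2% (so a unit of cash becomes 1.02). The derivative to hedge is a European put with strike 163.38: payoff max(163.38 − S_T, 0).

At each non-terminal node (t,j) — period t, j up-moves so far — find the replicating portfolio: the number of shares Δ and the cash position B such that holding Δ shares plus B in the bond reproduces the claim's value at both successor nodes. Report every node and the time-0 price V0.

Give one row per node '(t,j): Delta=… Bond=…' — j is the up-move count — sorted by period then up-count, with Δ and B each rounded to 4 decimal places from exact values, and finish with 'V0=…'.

(0,0): Delta=-0.6607 Bond=128.3870
(1,0): Delta=-1.0000 Bond=157.0358
(1,1): Delta=-0.5849 Bond=119.5045
(2,0): Delta=-1.0000 Bond=160.1765
(2,1): Delta=-1.0000 Bond=160.1765
(2,2): Delta=-0.4923 Bond=105.0879
V0=45.1428

The replicating-portfolio and risk-neutral prices coincide; use p* = (1.02−0.61)/(1.2−0.61) = 0.6949 for the latter.
At expiry t=3: V(3,0)=134.7804, V(3,1)=107.1185, V(3,2)=52.7016, V(3,3)=0.0000
Node (2,0) S=46.8846: V=(p*·107.1185+(1−p*)·134.7804)/1.02=113.2919; Δ=(107.1185−134.7804)/(56.2615−28.5996)=-1.0000; B=V−Δ·S=160.1765
Node (2,1) S=92.2320: V=(p*·52.7016+(1−p*)·107.1185)/1.02=67.9445; Δ=(52.7016−107.1185)/(110.6784−56.2615)=-1.0000; B=V−Δ·S=160.1765
Node (2,2) S=181.4400: V=(p*·0.0000+(1−p*)·52.7016)/1.02=15.7632; Δ=(0.0000−52.7016)/(217.7280−110.6784)=-0.4923; B=V−Δ·S=105.0879
Node (1,0) S=76.8600: V=(p*·67.9445+(1−p*)·113.2919)/1.02=80.1758; Δ=(67.9445−113.2919)/(92.2320−46.8846)=-1.0000; B=V−Δ·S=157.0358
Node (1,1) S=151.2000: V=(p*·15.7632+(1−p*)·67.9445)/1.02=31.0617; Δ=(15.7632−67.9445)/(181.4400−92.2320)=-0.5849; B=V−Δ·S=119.5045
Node (0,0) S=126.0000: V=(p*·31.0617+(1−p*)·80.1758)/1.02=45.1428; Δ=(31.0617−80.1758)/(151.2000−76.8600)=-0.6607; B=V−Δ·S=128.3870
Root portfolio cost Δ·126+B reproduces V0=45.1428.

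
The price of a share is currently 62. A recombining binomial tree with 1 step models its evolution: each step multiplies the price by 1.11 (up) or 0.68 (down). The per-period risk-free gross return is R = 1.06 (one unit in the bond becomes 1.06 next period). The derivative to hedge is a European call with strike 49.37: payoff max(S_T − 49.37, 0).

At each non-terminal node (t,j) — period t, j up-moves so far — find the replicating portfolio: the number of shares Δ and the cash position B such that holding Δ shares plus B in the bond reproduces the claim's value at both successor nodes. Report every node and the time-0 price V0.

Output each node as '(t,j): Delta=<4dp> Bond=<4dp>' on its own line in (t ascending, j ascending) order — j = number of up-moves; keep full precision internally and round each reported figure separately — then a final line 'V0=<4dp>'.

(0,0): Delta=0.7296 Bond=-29.0171
V0=16.2154

Risk-neutral probability p* = (R−d)/(u−d) = (1.06−0.68)/(1.11−0.68) = 0.8837.
At expiry t=1: V(1,0)=0.0000, V(1,1)=19.4500
(0,0): S=62.0000. Δ = (V_up−V_dn)/(S_up−S_dn) = (19.4500−0.0000)/(68.8200−42.1600) = 0.7296. V = [p*·19.4500 + (1−p*)·0.0000]/1.06 = 16.2154. B = V − Δ·S = -29.0171.
Each (Δ,B) replicates both successor values, so the strategy is self-financing and V0 is arbitrage-free.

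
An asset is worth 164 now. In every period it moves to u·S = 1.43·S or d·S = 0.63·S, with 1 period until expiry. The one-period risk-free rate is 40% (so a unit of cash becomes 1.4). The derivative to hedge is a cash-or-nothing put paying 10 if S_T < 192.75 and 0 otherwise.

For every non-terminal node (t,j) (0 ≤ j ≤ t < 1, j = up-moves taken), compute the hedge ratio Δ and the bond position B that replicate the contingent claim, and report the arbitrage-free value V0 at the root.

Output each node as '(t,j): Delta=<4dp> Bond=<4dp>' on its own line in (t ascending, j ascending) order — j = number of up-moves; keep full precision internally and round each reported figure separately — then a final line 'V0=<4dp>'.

Under the risk-neutral measure, an up-move has probability p* = (R−d)/(u−d) = 0.9625 and values discount at R = 1.4.
Terminal payoffs: V(1,0)=10.0000, V(1,1)=0.0000
(0,0): S=164.0000. Δ = (V_up−V_dn)/(S_up−S_dn) = (0.0000−10.0000)/(234.5200−103.3200) = -0.0762. V = [p*·0.0000 + (1−p*)·10.0000]/1.4 = 0.2679. B = V − Δ·S = 12.7679.
The time-0 hedge costs 0.2679, which is the no-arbitrage price.

(0,0): Delta=-0.0762 Bond=12.7679
V0=0.2679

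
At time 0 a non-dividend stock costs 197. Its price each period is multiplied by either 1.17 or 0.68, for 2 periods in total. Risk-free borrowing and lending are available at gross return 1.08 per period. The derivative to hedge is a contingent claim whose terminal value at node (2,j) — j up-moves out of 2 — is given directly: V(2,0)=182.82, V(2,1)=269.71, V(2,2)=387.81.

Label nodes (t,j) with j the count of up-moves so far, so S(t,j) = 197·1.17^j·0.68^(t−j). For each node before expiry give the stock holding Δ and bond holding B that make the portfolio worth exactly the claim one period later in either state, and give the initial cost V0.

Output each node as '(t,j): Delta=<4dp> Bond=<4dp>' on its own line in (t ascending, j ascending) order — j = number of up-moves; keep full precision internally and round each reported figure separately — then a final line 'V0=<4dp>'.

(0,0): Delta=1.0778 Bond=83.8580
(1,0): Delta=1.3237 Bond=57.6277
(1,1): Delta=1.0457 Bond=97.9779
V0=296.1928

Since d<R<u, set p* = (R−d)/(u−d) = 0.8163; price each node as the discounted p*-expectation of its children.
At expiry t=2: V(2,0)=182.8200, V(2,1)=269.7100, V(2,2)=387.8100
Node (1,0) S=133.9600: V=(p*·269.7100+(1−p*)·182.8200)/1.08=234.9543; Δ=(269.7100−182.8200)/(156.7332−91.0928)=1.3237; B=V−Δ·S=57.6277
Node (1,1) S=230.4900: V=(p*·387.8100+(1−p*)·269.7100)/1.08=338.9983; Δ=(387.8100−269.7100)/(269.6733−156.7332)=1.0457; B=V−Δ·S=97.9779
Node (0,0) S=197.0000: V=(p*·338.9983+(1−p*)·234.9543)/1.08=296.1928; Δ=(338.9983−234.9543)/(230.4900−133.9600)=1.0778; B=V−Δ·S=83.8580
Each (Δ,B) replicates both successor values, so the strategy is self-financing and V0 is arbitrage-free.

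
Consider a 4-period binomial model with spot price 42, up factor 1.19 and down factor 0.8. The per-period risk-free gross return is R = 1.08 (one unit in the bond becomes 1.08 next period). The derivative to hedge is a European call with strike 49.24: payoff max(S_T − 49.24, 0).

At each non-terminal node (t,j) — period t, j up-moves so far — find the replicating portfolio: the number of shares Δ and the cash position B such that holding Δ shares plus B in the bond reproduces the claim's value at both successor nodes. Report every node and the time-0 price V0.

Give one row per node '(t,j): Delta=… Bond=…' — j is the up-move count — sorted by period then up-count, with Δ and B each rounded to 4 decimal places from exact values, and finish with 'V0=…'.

(0,0): Delta=0.6511 Bond=-18.2478
(1,0): Delta=0.2489 Bond=-6.1955
(1,1): Delta=0.7573 Bond=-25.0160
(2,0): Delta=0.0000 Bond=0.0000
(2,1): Delta=0.3147 Bond=-9.3198
(2,2): Delta=0.8742 Bond=-33.9698
(3,0): Delta=0.0000 Bond=0.0000
(3,1): Delta=0.0000 Bond=0.0000
(3,2): Delta=0.3978 Bond=-14.0196
(3,3): Delta=1.0000 Bond=-45.5926
V0=9.0973

The replicating-portfolio and risk-neutral prices coincide; use p* = (1.08−0.8)/(1.19−0.8) = 0.7179 for the latter.
Terminal values V(4,·): V(4,0)=0.0000, V(4,1)=0.0000, V(4,2)=0.0000, V(4,3)=7.3813, V(4,4)=34.9842
Node (3,0) S=21.5040: V=(p*·0.0000+(1−p*)·0.0000)/1.08=0.0000; Δ=(0.0000−0.0000)/(25.5898−17.2032)=0.0000; B=V−Δ·S=0.0000
Node (3,1) S=31.9872: V=(p*·0.0000+(1−p*)·0.0000)/1.08=0.0000; Δ=(0.0000−0.0000)/(38.0648−25.5898)=0.0000; B=V−Δ·S=0.0000
Node (3,2) S=47.5810: V=(p*·7.3813+(1−p*)·0.0000)/1.08=4.9069; Δ=(7.3813−0.0000)/(56.6213−38.0648)=0.3978; B=V−Δ·S=-14.0196
Node (3,3) S=70.7767: V=(p*·34.9842+(1−p*)·7.3813)/1.08=25.1841; Δ=(34.9842−7.3813)/(84.2242−56.6213)=1.0000; B=V−Δ·S=-45.5926
Node (2,0) S=26.8800: V=(p*·0.0000+(1−p*)·0.0000)/1.08=0.0000; Δ=(0.0000−0.0000)/(31.9872−21.5040)=0.0000; B=V−Δ·S=0.0000
Node (2,1) S=39.9840: V=(p*·4.9069+(1−p*)·0.0000)/1.08=3.2619; Δ=(4.9069−0.0000)/(47.5810−31.9872)=0.3147; B=V−Δ·S=-9.3198
Node (2,2) S=59.4762: V=(p*·25.1841+(1−p*)·4.9069)/1.08=18.0230; Δ=(25.1841−4.9069)/(70.7767−47.5810)=0.8742; B=V−Δ·S=-33.9698
Node (1,0) S=33.6000: V=(p*·3.2619+(1−p*)·0.0000)/1.08=2.1684; Δ=(3.2619−0.0000)/(39.9840−26.8800)=0.2489; B=V−Δ·S=-6.1955
Node (1,1) S=49.9800: V=(p*·18.0230+(1−p*)·3.2619)/1.08=12.8330; Δ=(18.0230−3.2619)/(59.4762−39.9840)=0.7573; B=V−Δ·S=-25.0160
Node (0,0) S=42.0000: V=(p*·12.8330+(1−p*)·2.1684)/1.08=9.0973; Δ=(12.8330−2.1684)/(49.9800−33.6000)=0.6511; B=V−Δ·S=-18.2478
The time-0 hedge costs 9.0973, which is the no-arbitrage price.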